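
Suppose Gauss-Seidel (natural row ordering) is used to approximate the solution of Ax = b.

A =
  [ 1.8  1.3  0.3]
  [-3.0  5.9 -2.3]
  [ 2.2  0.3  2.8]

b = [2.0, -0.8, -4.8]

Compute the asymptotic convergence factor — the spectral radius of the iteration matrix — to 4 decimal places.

0.6237

Diagonal D = diag(1.8, 5.9, 2.8); L, U strict lower/upper.
T_GS = -(D+L)⁻¹U: row 0 first, T[0,2] = -(0.3)/(1.8) = -0.1667; later rows by forward substitution.
  T[0,:] = [+0.0000  -0.7222  -0.1667]
  T[1,:] = [+0.0000  -0.3672  +0.3051]
  T[2,:] = [+0.0000  +0.6068  +0.0983]
|roots of det(T-λI)|: 0.6237, 0.3547, 0.0000.
spectral radius ρ = 0.6237; 0.6237 < 1: convergent.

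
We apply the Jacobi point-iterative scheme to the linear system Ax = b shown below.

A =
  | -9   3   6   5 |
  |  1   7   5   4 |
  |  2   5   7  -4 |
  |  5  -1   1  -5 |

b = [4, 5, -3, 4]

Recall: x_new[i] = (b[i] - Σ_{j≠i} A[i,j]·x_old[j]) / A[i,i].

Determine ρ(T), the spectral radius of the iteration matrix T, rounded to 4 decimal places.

1.1748

Write A = D+L+U with D = diag(-9, 7, 7, -5).
T_J = -D⁻¹(L+U): T[0,3] = -(5)/(-9) = +0.5556; T[0,0] = 0.
  T[0,:] = [+0.0000, +0.3333, +0.6667, +0.5556]
  T[1,:] = [-0.1429, +0.0000, -0.7143, -0.5714]
  T[2,:] = [-0.2857, -0.7143, +0.0000, +0.5714]
  T[3,:] = [+1.0000, -0.2000, +0.2000, +0.0000]
|λ(T)| sorted: 1.1748, 0.7427, 0.7427, 0.1694.
ρ(T) = max|λ| = 1.1748; 1.1748 > 1 ⇒ diverges.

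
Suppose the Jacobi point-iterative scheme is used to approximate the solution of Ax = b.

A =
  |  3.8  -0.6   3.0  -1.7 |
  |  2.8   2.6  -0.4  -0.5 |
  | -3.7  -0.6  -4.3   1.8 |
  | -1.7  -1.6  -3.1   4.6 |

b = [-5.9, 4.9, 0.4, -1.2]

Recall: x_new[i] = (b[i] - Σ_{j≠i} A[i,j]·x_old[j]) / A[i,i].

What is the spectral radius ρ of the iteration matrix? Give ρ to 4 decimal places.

1.2737

Split A = D + L + U, D = diag(3.8, 2.6, -4.3, 4.6).
Jacobi: T = -D⁻¹(L+U), T[2,0] = -(-3.7)/(-4.3) = -0.8605; T[2,2] = 0.
  T[0,:] = [+0.0000  +0.1579  -0.7895  +0.4474]
  T[1,:] = [-1.0769  +0.0000  +0.1538  +0.1923]
  T[2,:] = [-0.8605  -0.1395  +0.0000  +0.4186]
  T[3,:] = [+0.3696  +0.3478  +0.6739  +0.0000]
|roots of det(T-λI)|: 1.2737, 0.5001, 0.4829, 0.4829.
spectral radius ρ = 1.2737; 1.2737 > 1: divergent.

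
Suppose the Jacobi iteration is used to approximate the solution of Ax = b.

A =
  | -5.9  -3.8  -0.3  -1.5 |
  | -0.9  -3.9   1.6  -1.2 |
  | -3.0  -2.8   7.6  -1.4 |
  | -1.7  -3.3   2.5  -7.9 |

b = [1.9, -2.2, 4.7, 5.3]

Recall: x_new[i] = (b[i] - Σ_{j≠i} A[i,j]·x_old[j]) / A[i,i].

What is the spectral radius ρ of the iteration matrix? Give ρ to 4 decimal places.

0.9256

Write A = D+L+U with D = diag(-5.9, -3.9, 7.6, -7.9).
Jacobi: T = -D⁻¹(L+U), T[0,3] = -(-1.5)/(-5.9) = -0.2542; T[0,0] = 0.
  T[0,:] = [+0.0000 -0.6441 -0.0508 -0.2542]
  T[1,:] = [-0.2308 +0.0000 +0.4103 -0.3077]
  T[2,:] = [+0.3947 +0.3684 +0.0000 +0.1842]
  T[3,:] = [-0.2152 -0.4177 +0.3165 +0.0000]
eigenvalue magnitudes: 0.9256, 0.3703, 0.3703, 0.3369.
spectral radius ρ = 0.9256; 0.9256 < 1, so it converges for any x₀.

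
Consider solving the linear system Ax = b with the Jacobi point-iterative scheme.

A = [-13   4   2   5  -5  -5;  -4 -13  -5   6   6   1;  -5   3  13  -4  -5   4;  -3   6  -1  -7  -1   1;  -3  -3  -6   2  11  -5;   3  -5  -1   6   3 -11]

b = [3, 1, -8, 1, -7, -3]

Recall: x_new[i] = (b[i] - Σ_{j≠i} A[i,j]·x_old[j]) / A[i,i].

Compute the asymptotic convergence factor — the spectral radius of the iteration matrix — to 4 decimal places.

Let D = diag(-13, -13, 13, -7, 11, -11); L, U the strict triangles.
T_J = -D⁻¹(L+U): T[4,2] = -(-6)/(11) = +0.5455; T[4,4] = 0.
  T[0,:] = [+0.0000  +0.3077  +0.1538  +0.3846  -0.3846  -0.3846]
  T[1,:] = [-0.3077  +0.0000  -0.3846  +0.4615  +0.4615  +0.0769]
  T[2,:] = [+0.3846  -0.2308  +0.0000  +0.3077  +0.3846  -0.3077]
  T[3,:] = [-0.4286  +0.8571  -0.1429  +0.0000  -0.1429  +0.1429]
  T[4,:] = [+0.2727  +0.2727  +0.5455  -0.1818  +0.0000  +0.4545]
  T[5,:] = [+0.2727  -0.4545  -0.0909  +0.5455  +0.2727  +0.0000]
eigenvalue magnitudes: 1.2476, 0.7727, 0.7727, 0.6649, 0.2749, 0.1969.
spectral radius ρ = 1.2476; 1.2476 > 1: divergent.

1.2476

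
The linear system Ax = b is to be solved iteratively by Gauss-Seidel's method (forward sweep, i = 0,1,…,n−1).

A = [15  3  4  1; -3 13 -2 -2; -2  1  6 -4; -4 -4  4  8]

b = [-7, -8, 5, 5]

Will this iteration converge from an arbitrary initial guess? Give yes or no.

A = D + L + U where D = diag(15, 13, 6, 8).
GS T = -(D+L)⁻¹U: row 0 first, T[0,3] = -(1)/(15) = -0.0667; later rows by forward substitution.
  T[0,:] = [+0.0000, -0.2000, -0.2667, -0.0667]
  T[1,:] = [+0.0000, -0.0462, +0.0923, +0.1385]
  T[2,:] = [+0.0000, -0.0590, -0.1043, +0.6214]
  T[3,:] = [+0.0000, -0.0936, -0.0350, -0.2748]
|roots of det(T-λI)|: 0.2437, 0.2052, 0.2052, 0.0000.
ρ = 0.2437; 0.2437 < 1: convergent.

yes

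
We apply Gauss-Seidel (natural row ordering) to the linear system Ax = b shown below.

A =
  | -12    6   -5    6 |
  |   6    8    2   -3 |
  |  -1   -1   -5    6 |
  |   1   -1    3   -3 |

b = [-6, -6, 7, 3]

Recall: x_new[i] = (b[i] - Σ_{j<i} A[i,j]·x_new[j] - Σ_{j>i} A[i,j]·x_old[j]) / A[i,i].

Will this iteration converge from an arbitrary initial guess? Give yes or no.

Let D = diag(-12, 8, -5, -3); L, U the strict triangles.
Gauss-Seidel: T = -(D+L)⁻¹U, row 0 first, T[0,1] = -(6)/(-12) = +0.5000; later rows by forward substitution.
  T[0,:] = [+0.0000, +0.5000, -0.4167, +0.5000]
  T[1,:] = [+0.0000, -0.3750, +0.0625, +0.0000]
  T[2,:] = [+0.0000, -0.0250, +0.0708, +1.1000]
  T[3,:] = [+0.0000, +0.2667, -0.0889, +1.2667]
|eigenvalues of T|: 1.1898, 0.3481, 0.1207, 0.0000.
spectral radius ρ = 1.1898; 1.1898 > 1 ⇒ diverges.

no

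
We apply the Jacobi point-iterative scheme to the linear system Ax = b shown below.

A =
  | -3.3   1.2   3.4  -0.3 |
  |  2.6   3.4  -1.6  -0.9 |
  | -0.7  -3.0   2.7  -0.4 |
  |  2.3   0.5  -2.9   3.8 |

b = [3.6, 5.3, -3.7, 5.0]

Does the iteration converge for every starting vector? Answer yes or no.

no

Split A = D + L + U, D = diag(-3.3, 3.4, 2.7, 3.8).
Jacobi: T = -D⁻¹(L+U), T[0,3] = -(-0.3)/(-3.3) = -0.0909; T[0,0] = 0.
  T[0,:] = [+0.0000, +0.3636, +1.0303, -0.0909]
  T[1,:] = [-0.7647, +0.0000, +0.4706, +0.2647]
  T[2,:] = [+0.2593, +1.1111, +0.0000, +0.1481]
  T[3,:] = [-0.6053, -0.1316, +0.7632, +0.0000]
|λ(T)| sorted: 1.1295, 0.8732, 0.8732, 0.1068.
ρ(T) = max|λ| = 1.1295; 1.1295 > 1, so it fails to converge.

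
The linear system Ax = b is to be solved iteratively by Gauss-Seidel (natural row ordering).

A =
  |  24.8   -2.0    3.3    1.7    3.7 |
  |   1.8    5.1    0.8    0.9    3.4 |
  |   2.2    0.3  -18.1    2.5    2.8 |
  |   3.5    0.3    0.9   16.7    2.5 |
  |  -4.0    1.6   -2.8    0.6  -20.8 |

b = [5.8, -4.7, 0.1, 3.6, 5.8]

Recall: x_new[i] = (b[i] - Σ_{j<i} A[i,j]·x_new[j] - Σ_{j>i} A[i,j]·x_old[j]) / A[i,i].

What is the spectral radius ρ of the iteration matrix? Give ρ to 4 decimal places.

Write A = D+L+U with D = diag(24.8, 5.1, -18.1, 16.7, -20.8).
T_GS = -(D+L)⁻¹U: row 0 first, T[0,2] = -(3.3)/(24.8) = -0.1331; later rows by forward substitution.
  T[0,:] = [+0.0000  +0.0806  -0.1331  -0.0685  -0.1492]
  T[1,:] = [+0.0000  -0.0285  -0.1099  -0.1523  -0.6140]
  T[2,:] = [+0.0000  +0.0093  -0.0180  +0.1273  +0.1264]
  T[3,:] = [+0.0000  -0.0169  +0.0308  +0.0102  -0.1142]
  T[4,:] = [+0.0000  -0.0194  +0.0204  -0.0154  -0.0388]
moduli |λ_i(T)| = 0.1774, 0.0923, 0.0607, 0.0506, 0.0000.
spectral radius ρ = 0.1774; 0.1774 < 1: convergent.

0.1774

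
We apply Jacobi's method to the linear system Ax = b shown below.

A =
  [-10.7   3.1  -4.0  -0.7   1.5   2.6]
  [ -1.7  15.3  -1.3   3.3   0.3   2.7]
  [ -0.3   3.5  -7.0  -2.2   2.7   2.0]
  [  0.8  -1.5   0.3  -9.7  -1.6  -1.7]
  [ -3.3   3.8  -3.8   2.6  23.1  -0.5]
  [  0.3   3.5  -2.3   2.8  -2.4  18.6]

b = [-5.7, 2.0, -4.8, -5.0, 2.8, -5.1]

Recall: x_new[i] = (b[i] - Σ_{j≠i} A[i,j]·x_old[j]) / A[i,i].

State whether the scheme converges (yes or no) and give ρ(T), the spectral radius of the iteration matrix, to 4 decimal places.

A = D + L + U where D = diag(-10.7, 15.3, -7, -9.7, 23.1, 18.6).
Jacobi: T = -D⁻¹(L+U), T[1,0] = -(-1.7)/(15.3) = +0.1111; T[1,1] = 0.
  T[0,:] = [+0.0000  +0.2897  -0.3738  -0.0654  +0.1402  +0.2430]
  T[1,:] = [+0.1111  +0.0000  +0.0850  -0.2157  -0.0196  -0.1765]
  T[2,:] = [-0.0429  +0.5000  +0.0000  -0.3143  +0.3857  +0.2857]
  T[3,:] = [+0.0825  -0.1546  +0.0309  +0.0000  -0.1649  -0.1753]
  T[4,:] = [+0.1429  -0.1645  +0.1645  -0.1126  +0.0000  +0.0216]
  T[5,:] = [-0.0161  -0.1882  +0.1237  -0.1505  +0.1290  +0.0000]
|λ(T)| sorted: 0.6262, 0.4346, 0.1934, 0.1934, 0.0762, 0.0507.
ρ(T) = max|λ| = 0.6262; 0.6262 < 1: convergent.

yes, ρ = 0.6262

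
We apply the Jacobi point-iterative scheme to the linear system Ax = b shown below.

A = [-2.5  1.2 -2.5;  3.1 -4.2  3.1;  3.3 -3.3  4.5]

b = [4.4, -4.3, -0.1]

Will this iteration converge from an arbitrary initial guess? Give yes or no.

no

Let D = diag(-2.5, -4.2, 4.5); L, U the strict triangles.
Jacobi: T = -D⁻¹(L+U), T[0,1] = -(1.2)/(-2.5) = +0.4800; T[0,0] = 0.
  T[0,:] = [+0.0000 +0.4800 -1.0000]
  T[1,:] = [+0.7381 +0.0000 +0.7381]
  T[2,:] = [-0.7333 +0.7333 +0.0000]
eigenvalue magnitudes: 1.4739, 0.7372, 0.7372.
ρ(T) = max|λ| = 1.4739; 1.4739 > 1, so it fails to converge.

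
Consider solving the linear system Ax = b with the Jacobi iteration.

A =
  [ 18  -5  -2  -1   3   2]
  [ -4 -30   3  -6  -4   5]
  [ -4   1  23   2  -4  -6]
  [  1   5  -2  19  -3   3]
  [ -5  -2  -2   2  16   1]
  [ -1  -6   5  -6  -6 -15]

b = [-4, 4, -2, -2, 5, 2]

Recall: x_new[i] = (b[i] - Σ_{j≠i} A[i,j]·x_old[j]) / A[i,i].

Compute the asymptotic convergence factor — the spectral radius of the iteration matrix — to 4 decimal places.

Let D = diag(18, -30, 23, 19, 16, -15); L, U the strict triangles.
Jacobi: T = -D⁻¹(L+U), T[3,5] = -(3)/(19) = -0.1579; T[3,3] = 0.
  T[0,:] = [+0.0000, +0.2778, +0.1111, +0.0556, -0.1667, -0.1111]
  T[1,:] = [-0.1333, +0.0000, +0.1000, -0.2000, -0.1333, +0.1667]
  T[2,:] = [+0.1739, -0.0435, +0.0000, -0.0870, +0.1739, +0.2609]
  T[3,:] = [-0.0526, -0.2632, +0.1053, +0.0000, +0.1579, -0.1579]
  T[4,:] = [+0.3125, +0.1250, +0.1250, -0.1250, +0.0000, -0.0625]
  T[5,:] = [-0.0667, -0.4000, +0.3333, -0.4000, -0.4000, +0.0000]
|λ(T)| sorted: 0.5074, 0.3609, 0.3609, 0.2943, 0.2943, 0.1049.
ρ(T) = max|λ| = 0.5074; 0.5074 < 1, so it converges for any x₀.

0.5074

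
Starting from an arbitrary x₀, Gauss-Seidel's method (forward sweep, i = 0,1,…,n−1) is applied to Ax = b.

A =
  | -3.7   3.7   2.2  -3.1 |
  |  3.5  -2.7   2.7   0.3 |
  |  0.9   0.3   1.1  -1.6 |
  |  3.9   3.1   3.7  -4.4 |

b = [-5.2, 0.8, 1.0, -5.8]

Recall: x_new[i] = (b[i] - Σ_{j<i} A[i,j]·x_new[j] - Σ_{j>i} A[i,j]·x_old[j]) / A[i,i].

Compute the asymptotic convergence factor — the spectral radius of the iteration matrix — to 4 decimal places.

Write A = D+L+U with D = diag(-3.7, -2.7, 1.1, -4.4).
GS T = -(D+L)⁻¹U: row 0 first, T[0,2] = -(2.2)/(-3.7) = +0.5946; later rows by forward substitution.
  T[0,:] = [+0.0000, +1.0000, +0.5946, -0.8378]
  T[1,:] = [+0.0000, +1.2963, +1.7708, -0.9750]
  T[2,:] = [+0.0000, -1.1717, -0.9694, +2.4060]
  T[3,:] = [+0.0000, +0.8144, +0.9594, +0.5936]
|roots of det(T-λI)|: 1.6778, 0.8766, 0.8766, 0.0000.
spectral radius ρ = 1.6778; 1.6778 > 1: divergent.

1.6778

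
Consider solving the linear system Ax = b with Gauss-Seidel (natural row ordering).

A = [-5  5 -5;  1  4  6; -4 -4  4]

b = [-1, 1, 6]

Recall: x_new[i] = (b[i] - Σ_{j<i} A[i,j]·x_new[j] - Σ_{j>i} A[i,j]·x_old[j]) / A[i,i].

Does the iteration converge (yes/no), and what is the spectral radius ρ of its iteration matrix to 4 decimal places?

no, ρ = 1.5000

Let D = diag(-5, 4, 4); L, U the strict triangles.
Gauss-Seidel: T = -(D+L)⁻¹U, row 0 first, T[0,2] = -(-5)/(-5) = -1.0000; later rows by forward substitution.
  T[0,:] = [+0.0000 +1.0000 -1.0000]
  T[1,:] = [+0.0000 -0.2500 -1.2500]
  T[2,:] = [+0.0000 +0.7500 -2.2500]
eigenvalue magnitudes: 1.5000, 1.0000, 0.0000.
ρ = 1.5000; 1.5000 > 1, so it fails to converge.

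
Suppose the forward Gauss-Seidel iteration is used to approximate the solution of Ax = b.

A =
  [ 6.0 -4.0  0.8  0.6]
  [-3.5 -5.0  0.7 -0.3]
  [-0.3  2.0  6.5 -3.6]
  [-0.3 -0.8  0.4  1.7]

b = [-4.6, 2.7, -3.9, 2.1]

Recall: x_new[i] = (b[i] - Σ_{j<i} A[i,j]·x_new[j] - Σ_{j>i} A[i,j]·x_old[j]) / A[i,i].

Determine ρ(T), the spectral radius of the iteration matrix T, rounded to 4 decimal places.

Split A = D + L + U, D = diag(6, -5, 6.5, 1.7).
GS T = -(D+L)⁻¹U: row 0 first, T[0,3] = -(0.6)/(6) = -0.1000; later rows by forward substitution.
  T[0,:] = [+0.0000, +0.6667, -0.1333, -0.1000]
  T[1,:] = [+0.0000, -0.4667, +0.2333, +0.0100]
  T[2,:] = [+0.0000, +0.1744, -0.0779, +0.5462]
  T[3,:] = [+0.0000, -0.1430, +0.1046, -0.1414]
|eigenvalues of T|: 0.6368, 0.1468, 0.0976, 0.0000.
spectral radius ρ = 0.6368; 0.6368 < 1 ⇒ converges.

0.6368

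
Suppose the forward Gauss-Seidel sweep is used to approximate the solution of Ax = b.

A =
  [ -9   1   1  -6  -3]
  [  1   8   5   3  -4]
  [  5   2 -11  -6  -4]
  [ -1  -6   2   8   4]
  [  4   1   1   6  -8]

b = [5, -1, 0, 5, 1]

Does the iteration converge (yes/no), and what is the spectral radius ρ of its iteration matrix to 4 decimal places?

yes, ρ = 0.9233

Split A = D + L + U, D = diag(-9, 8, -11, 8, -8).
Gauss-Seidel: T = -(D+L)⁻¹U, row 0 first, T[0,3] = -(-6)/(-9) = -0.6667; later rows by forward substitution.
  T[0,:] = [+0.0000  +0.1111  +0.1111  -0.6667  -0.3333]
  T[1,:] = [+0.0000  -0.0139  -0.6389  -0.2917  +0.5417]
  T[2,:] = [+0.0000  +0.0480  -0.0657  -0.9015  -0.4167]
  T[3,:] = [+0.0000  -0.0085  -0.4489  -0.0767  -0.0312]
  T[4,:] = [+0.0000  +0.0534  -0.3692  -0.5400  -0.1745]
|λ(T)| sorted: 0.9233, 0.5488, 0.1603, 0.1165, 0.0000.
ρ = 0.9233; 0.9233 < 1 ⇒ converges.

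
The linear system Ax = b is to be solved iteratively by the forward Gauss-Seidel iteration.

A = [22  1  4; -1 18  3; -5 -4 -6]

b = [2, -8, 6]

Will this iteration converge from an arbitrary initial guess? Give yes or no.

yes

Write A = D+L+U with D = diag(22, 18, -6).
Gauss-Seidel: T = -(D+L)⁻¹U, row 0 first, T[0,1] = -(1)/(22) = -0.0455; later rows by forward substitution.
  T[0,:] = [+0.0000, -0.0455, -0.1818]
  T[1,:] = [+0.0000, -0.0025, -0.1768]
  T[2,:] = [+0.0000, +0.0396, +0.2694]
moduli |λ_i(T)| = 0.2406, 0.0262, 0.0000.
ρ = 0.2406; 0.2406 < 1, so it converges for any x₀.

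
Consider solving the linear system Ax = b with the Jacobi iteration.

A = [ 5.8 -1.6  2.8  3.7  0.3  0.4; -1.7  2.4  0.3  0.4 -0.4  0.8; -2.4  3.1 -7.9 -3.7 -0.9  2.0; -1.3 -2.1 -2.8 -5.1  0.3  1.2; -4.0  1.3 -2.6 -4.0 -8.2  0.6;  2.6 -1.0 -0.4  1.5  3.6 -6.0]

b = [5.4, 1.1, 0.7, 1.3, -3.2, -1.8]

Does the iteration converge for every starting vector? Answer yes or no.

Split A = D + L + U, D = diag(5.8, 2.4, -7.9, -5.1, -8.2, -6).
Jacobi T = -D⁻¹(L+U): T[0,2] = -(2.8)/(5.8) = -0.4828; T[0,0] = 0.
  T[0,:] = [+0.0000, +0.2759, -0.4828, -0.6379, -0.0517, -0.0690]
  T[1,:] = [+0.7083, +0.0000, -0.1250, -0.1667, +0.1667, -0.3333]
  T[2,:] = [-0.3038, +0.3924, +0.0000, -0.4684, -0.1139, +0.2532]
  T[3,:] = [-0.2549, -0.4118, -0.5490, +0.0000, +0.0588, +0.2353]
  T[4,:] = [-0.4878, +0.1585, -0.3171, -0.4878, +0.0000, +0.0732]
  T[5,:] = [+0.4333, -0.1667, -0.0667, +0.2500, +0.6000, +0.0000]
eigenvalue magnitudes: 1.1790, 0.8232, 0.4018, 0.4018, 0.2960, 0.1568.
spectral radius ρ = 1.1790; 1.1790 > 1 ⇒ diverges.

no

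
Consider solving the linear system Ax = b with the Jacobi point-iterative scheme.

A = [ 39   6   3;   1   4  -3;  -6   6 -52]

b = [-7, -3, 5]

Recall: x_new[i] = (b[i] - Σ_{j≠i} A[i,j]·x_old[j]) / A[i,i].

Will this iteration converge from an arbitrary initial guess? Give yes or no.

yes

Diagonal D = diag(39, 4, -52); L, U strict lower/upper.
Jacobi: T = -D⁻¹(L+U), T[2,1] = -(6)/(-52) = +0.1154; T[2,2] = 0.
  T[0,:] = [+0.0000 -0.1538 -0.0769]
  T[1,:] = [-0.2500 +0.0000 +0.7500]
  T[2,:] = [-0.1154 +0.1154 +0.0000]
moduli |λ_i(T)| = 0.4140, 0.2800, 0.1340.
spectral radius ρ = 0.4140; 0.4140 < 1, so it converges for any x₀.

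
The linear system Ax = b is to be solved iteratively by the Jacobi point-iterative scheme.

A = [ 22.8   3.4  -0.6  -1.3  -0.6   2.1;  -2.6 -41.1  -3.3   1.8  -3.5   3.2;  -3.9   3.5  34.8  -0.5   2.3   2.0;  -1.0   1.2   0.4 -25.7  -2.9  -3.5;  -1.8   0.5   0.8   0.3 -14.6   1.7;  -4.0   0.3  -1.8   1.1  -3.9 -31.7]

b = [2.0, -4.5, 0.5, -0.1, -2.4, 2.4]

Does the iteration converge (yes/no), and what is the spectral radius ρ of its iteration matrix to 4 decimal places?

yes, ρ = 0.1989

A = D + L + U where D = diag(22.8, -41.1, 34.8, -25.7, -14.6, -31.7).
Jacobi: T = -D⁻¹(L+U), T[1,2] = -(-3.3)/(-41.1) = -0.0803; T[1,1] = 0.
  T[0,:] = [+0.0000, -0.1491, +0.0263, +0.0570, +0.0263, -0.0921]
  T[1,:] = [-0.0633, +0.0000, -0.0803, +0.0438, -0.0852, +0.0779]
  T[2,:] = [+0.1121, -0.1006, +0.0000, +0.0144, -0.0661, -0.0575]
  T[3,:] = [-0.0389, +0.0467, +0.0156, +0.0000, -0.1128, -0.1362]
  T[4,:] = [-0.1233, +0.0342, +0.0548, +0.0205, +0.0000, +0.1164]
  T[5,:] = [-0.1262, +0.0095, -0.0568, +0.0347, -0.1230, +0.0000]
moduli |λ_i(T)| = 0.1989, 0.1467, 0.1467, 0.1315, 0.1315, 0.0221.
ρ = 0.1989; 0.1989 < 1 ⇒ converges.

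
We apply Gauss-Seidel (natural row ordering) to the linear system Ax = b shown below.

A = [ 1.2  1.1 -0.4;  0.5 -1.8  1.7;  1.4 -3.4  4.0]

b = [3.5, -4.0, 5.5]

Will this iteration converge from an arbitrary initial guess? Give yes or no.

yes

Let D = diag(1.2, -1.8, 4); L, U the strict triangles.
GS T = -(D+L)⁻¹U: row 0 first, T[0,2] = -(-0.4)/(1.2) = +0.3333; later rows by forward substitution.
  T[0,:] = [+0.0000, -0.9167, +0.3333]
  T[1,:] = [+0.0000, -0.2546, +1.0370]
  T[2,:] = [+0.0000, +0.1044, +0.7648]
|roots of det(T-λI)|: 0.8618, 0.3516, 0.0000.
ρ(T) = max|λ| = 0.8618; 0.8618 < 1: convergent.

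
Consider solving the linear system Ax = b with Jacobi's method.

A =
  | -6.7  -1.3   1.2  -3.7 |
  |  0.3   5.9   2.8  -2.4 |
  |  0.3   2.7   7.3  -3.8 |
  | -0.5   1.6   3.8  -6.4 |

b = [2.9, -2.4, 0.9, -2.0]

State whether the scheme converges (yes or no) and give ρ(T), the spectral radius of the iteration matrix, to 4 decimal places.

yes, ρ = 0.8705

Diagonal D = diag(-6.7, 5.9, 7.3, -6.4); L, U strict lower/upper.
Jacobi: T = -D⁻¹(L+U), T[0,1] = -(-1.3)/(-6.7) = -0.1940; T[0,0] = 0.
  T[0,:] = [+0.0000 -0.1940 +0.1791 -0.5522]
  T[1,:] = [-0.0508 +0.0000 -0.4746 +0.4068]
  T[2,:] = [-0.0411 -0.3699 +0.0000 +0.5205]
  T[3,:] = [-0.0781 +0.2500 +0.5938 +0.0000]
|λ(T)| sorted: 0.8705, 0.5956, 0.3757, 0.1008.
ρ = 0.8705; 0.8705 < 1, so it converges for any x₀.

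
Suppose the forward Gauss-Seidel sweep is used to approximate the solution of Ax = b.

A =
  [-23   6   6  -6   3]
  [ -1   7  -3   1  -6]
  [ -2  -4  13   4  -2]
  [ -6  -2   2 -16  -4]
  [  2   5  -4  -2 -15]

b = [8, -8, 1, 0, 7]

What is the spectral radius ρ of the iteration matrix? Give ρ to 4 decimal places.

Let D = diag(-23, 7, 13, -16, -15); L, U the strict triangles.
Gauss-Seidel: T = -(D+L)⁻¹U, row 0 first, T[0,4] = -(3)/(-23) = +0.1304; later rows by forward substitution.
  T[0,:] = [+0.0000 +0.2609 +0.2609 -0.2609 +0.1304]
  T[1,:] = [+0.0000 +0.0373 +0.4658 -0.1801 +0.8758]
  T[2,:] = [+0.0000 +0.0516 +0.1835 -0.4032 +0.4434]
  T[3,:] = [+0.0000 -0.0960 -0.1331 +0.0699 -0.3530]
  T[4,:] = [+0.0000 +0.0462 +0.1589 +0.0034 +0.2381]
|eigenvalues of T|: 0.7256, 0.1423, 0.1423, 0.0781, 0.0000.
spectral radius ρ = 0.7256; 0.7256 < 1, so it converges for any x₀.

0.7256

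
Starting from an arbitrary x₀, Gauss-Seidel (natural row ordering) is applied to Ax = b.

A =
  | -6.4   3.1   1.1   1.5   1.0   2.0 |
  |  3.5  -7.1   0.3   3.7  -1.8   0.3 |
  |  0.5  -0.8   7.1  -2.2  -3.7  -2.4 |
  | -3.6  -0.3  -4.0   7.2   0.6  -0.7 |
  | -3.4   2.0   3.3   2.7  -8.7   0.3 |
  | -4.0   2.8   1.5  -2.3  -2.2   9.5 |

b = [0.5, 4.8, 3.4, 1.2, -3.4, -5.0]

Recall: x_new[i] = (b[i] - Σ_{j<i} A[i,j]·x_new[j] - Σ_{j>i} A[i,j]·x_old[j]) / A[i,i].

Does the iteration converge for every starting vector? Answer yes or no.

Split A = D + L + U, D = diag(-6.4, -7.1, 7.1, 7.2, -8.7, 9.5).
T_GS = -(D+L)⁻¹U: row 0 first, T[0,5] = -(2)/(-6.4) = +0.3125; later rows by forward substitution.
  T[0,:] = [+0.0000 +0.4844 +0.1719 +0.2344 +0.1562 +0.3125]
  T[1,:] = [+0.0000 +0.2388 +0.1270 +0.6367 -0.1765 +0.1963]
  T[2,:] = [+0.0000 -0.0072 +0.0022 +0.3651 +0.4902 +0.3381]
  T[3,:] = [+0.0000 +0.2481 +0.0925 +0.3465 +0.2598 +0.4495]
  T[4,:] = [+0.0000 -0.0601 -0.0085 +0.3008 +0.1649 +0.2252]
  T[5,:] = [+0.0000 +0.1809 +0.0550 +0.0069 +0.1415 +0.1813]
|eigenvalues of T|: 0.9469, 0.1884, 0.1858, 0.0152, 0.0152, 0.0000.
ρ(T) = max|λ| = 0.9469; 0.9469 < 1 ⇒ converges.

yes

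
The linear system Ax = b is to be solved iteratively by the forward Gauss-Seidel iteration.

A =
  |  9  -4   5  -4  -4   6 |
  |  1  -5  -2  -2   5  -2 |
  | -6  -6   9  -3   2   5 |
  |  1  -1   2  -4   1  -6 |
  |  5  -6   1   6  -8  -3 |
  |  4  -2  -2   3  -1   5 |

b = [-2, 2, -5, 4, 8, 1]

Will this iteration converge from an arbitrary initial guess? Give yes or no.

no

A = D + L + U where D = diag(9, -5, 9, -4, -8, 5).
T_GS = -(D+L)⁻¹U: row 0 first, T[0,5] = -(6)/(9) = -0.6667; later rows by forward substitution.
  T[0,:] = [+0.0000 +0.4444 -0.5556 +0.4444 +0.4444 -0.6667]
  T[1,:] = [+0.0000 +0.0889 -0.5111 -0.3111 +1.0889 -0.5333]
  T[2,:] = [+0.0000 +0.3556 -0.7111 +0.4222 +0.8000 -1.3556]
  T[3,:] = [+0.0000 +0.2667 -0.3667 +0.4000 +0.4889 -2.2111]
  T[4,:] = [+0.0000 +0.4556 -0.3278 +0.8639 -0.0722 -2.2194]
  T[5,:] = [+0.0000 -0.2467 +0.1100 -0.3783 +0.0922 +0.6606]
|λ(T)| sorted: 1.4727, 0.7193, 0.3146, 0.1574, 0.0847, 0.0000.
ρ(T) = max|λ| = 1.4727; 1.4727 > 1 ⇒ diverges.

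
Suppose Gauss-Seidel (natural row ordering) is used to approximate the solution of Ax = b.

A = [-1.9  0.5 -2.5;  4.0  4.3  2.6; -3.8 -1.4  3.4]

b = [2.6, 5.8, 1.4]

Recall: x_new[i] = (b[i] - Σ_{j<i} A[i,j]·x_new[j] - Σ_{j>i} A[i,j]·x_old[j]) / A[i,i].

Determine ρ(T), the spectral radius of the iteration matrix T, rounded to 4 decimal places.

1.3263

Split A = D + L + U, D = diag(-1.9, 4.3, 3.4).
GS T = -(D+L)⁻¹U: row 0 first, T[0,2] = -(-2.5)/(-1.9) = -1.3158; later rows by forward substitution.
  T[0,:] = [+0.0000, +0.2632, -1.3158]
  T[1,:] = [+0.0000, -0.2448, +0.6193]
  T[2,:] = [+0.0000, +0.1933, -1.2156]
|eigenvalues of T|: 1.3263, 0.1341, 0.0000.
ρ(T) = max|λ| = 1.3263; 1.3263 > 1, so it fails to converge.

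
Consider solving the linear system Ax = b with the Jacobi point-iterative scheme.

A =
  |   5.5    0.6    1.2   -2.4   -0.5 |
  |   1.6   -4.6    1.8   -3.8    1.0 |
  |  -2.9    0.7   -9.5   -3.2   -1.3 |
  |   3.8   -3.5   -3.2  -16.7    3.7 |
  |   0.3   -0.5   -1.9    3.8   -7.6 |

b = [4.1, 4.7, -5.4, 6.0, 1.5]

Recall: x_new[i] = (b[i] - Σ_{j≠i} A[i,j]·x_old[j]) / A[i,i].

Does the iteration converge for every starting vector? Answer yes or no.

Diagonal D = diag(5.5, -4.6, -9.5, -16.7, -7.6); L, U strict lower/upper.
Jacobi T = -D⁻¹(L+U): T[1,0] = -(1.6)/(-4.6) = +0.3478; T[1,1] = 0.
  T[0,:] = [+0.0000, -0.1091, -0.2182, +0.4364, +0.0909]
  T[1,:] = [+0.3478, +0.0000, +0.3913, -0.8261, +0.2174]
  T[2,:] = [-0.3053, +0.0737, +0.0000, -0.3368, -0.1368]
  T[3,:] = [+0.2275, -0.2096, -0.1916, +0.0000, +0.2216]
  T[4,:] = [+0.0395, -0.0658, -0.2500, +0.5000, +0.0000]
|λ(T)| sorted: 0.8235, 0.5862, 0.1363, 0.1282, 0.0271.
spectral radius ρ = 0.8235; 0.8235 < 1, so it converges for any x₀.

yes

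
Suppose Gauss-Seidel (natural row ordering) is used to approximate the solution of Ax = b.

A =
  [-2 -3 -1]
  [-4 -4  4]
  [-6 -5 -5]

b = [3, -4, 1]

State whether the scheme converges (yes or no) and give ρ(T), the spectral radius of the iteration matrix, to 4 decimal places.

no, ρ = 1.6748

Diagonal D = diag(-2, -4, -5); L, U strict lower/upper.
Gauss-Seidel: T = -(D+L)⁻¹U, row 0 first, T[0,2] = -(-1)/(-2) = -0.5000; later rows by forward substitution.
  T[0,:] = [+0.0000, -1.5000, -0.5000]
  T[1,:] = [+0.0000, +1.5000, +1.5000]
  T[2,:] = [+0.0000, +0.3000, -0.9000]
|eigenvalues of T|: 1.6748, 1.0748, 0.0000.
ρ = 1.6748; 1.6748 > 1 ⇒ diverges.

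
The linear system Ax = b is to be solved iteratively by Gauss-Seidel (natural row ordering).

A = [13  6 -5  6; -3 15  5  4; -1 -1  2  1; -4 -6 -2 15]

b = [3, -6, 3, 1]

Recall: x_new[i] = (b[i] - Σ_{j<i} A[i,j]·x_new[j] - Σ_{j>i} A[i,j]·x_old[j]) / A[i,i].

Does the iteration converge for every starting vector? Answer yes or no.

yes

A = D + L + U where D = diag(13, 15, 2, 15).
Gauss-Seidel: T = -(D+L)⁻¹U, row 0 first, T[0,1] = -(6)/(13) = -0.4615; later rows by forward substitution.
  T[0,:] = [+0.0000, -0.4615, +0.3846, -0.4615]
  T[1,:] = [+0.0000, -0.0923, -0.2564, -0.3590]
  T[2,:] = [+0.0000, -0.2769, +0.0641, -0.9103]
  T[3,:] = [+0.0000, -0.1969, +0.0085, -0.3880]
|eigenvalues of T|: 0.6590, 0.1764, 0.1764, 0.0000.
ρ(T) = max|λ| = 0.6590; 0.6590 < 1, so it converges for any x₀.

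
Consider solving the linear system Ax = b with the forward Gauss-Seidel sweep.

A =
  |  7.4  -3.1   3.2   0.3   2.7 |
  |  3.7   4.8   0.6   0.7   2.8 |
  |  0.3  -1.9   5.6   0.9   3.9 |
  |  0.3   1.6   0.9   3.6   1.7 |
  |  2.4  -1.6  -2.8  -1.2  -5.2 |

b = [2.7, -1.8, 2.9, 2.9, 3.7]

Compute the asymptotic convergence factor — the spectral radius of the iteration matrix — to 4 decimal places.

0.5530

Write A = D+L+U with D = diag(7.4, 4.8, 5.6, 3.6, -5.2).
T_GS = -(D+L)⁻¹U: row 0 first, T[0,3] = -(0.3)/(7.4) = -0.0405; later rows by forward substitution.
  T[0,:] = [+0.0000  +0.4189  -0.4324  -0.0405  -0.3649]
  T[1,:] = [+0.0000  -0.3229  +0.2083  -0.1146  -0.3021]
  T[2,:] = [+0.0000  -0.1320  +0.0939  -0.1974  -0.7794]
  T[3,:] = [+0.0000  +0.1416  -0.0800  +0.1037  -0.1127]
  T[4,:] = [+0.0000  +0.3311  -0.2958  +0.0989  +0.3702]
|eigenvalues of T|: 0.5530, 0.3426, 0.1171, 0.0827, 0.0000.
ρ(T) = max|λ| = 0.5530; 0.5530 < 1, so it converges for any x₀.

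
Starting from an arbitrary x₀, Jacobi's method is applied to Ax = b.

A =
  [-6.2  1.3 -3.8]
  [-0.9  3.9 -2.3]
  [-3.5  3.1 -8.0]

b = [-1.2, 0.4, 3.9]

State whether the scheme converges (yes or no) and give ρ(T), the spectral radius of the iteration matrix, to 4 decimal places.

Let D = diag(-6.2, 3.9, -8); L, U the strict triangles.
Jacobi: T = -D⁻¹(L+U), T[1,2] = -(-2.3)/(3.9) = +0.5897; T[1,1] = 0.
  T[0,:] = [+0.0000  +0.2097  -0.6129]
  T[1,:] = [+0.2308  +0.0000  +0.5897]
  T[2,:] = [-0.4375  +0.3875  +0.0000]
eigenvalue magnitudes: 0.8230, 0.6039, 0.2191.
ρ = 0.8230; 0.8230 < 1 ⇒ converges.

yes, ρ = 0.8230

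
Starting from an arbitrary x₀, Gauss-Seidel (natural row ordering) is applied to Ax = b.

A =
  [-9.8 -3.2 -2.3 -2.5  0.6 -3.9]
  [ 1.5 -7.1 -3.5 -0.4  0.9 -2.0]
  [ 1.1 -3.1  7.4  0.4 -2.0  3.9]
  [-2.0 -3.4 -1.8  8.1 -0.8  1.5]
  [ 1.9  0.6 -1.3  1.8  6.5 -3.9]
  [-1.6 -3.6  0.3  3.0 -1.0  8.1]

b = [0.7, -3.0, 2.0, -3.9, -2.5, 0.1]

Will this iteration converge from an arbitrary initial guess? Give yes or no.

Write A = D+L+U with D = diag(-9.8, -7.1, 7.4, 8.1, 6.5, 8.1).
GS T = -(D+L)⁻¹U: row 0 first, T[0,2] = -(-2.3)/(-9.8) = -0.2347; later rows by forward substitution.
  T[0,:] = [+0.0000, -0.3265, -0.2347, -0.2551, +0.0612, -0.3980]
  T[1,:] = [+0.0000, -0.0690, -0.5425, -0.1102, +0.1397, -0.3658]
  T[2,:] = [+0.0000, +0.0196, -0.1924, -0.0623, +0.3197, -0.6211]
  T[3,:] = [+0.0000, -0.1052, -0.3284, -0.1231, +0.2436, -0.5750]
  T[4,:] = [+0.0000, +0.1349, +0.1712, +0.1064, -0.0343, +0.7851]
  T[5,:] = [+0.0000, -0.0403, -0.1376, -0.0383, -0.0321, +0.0917]
moduli |λ_i(T)| = 0.7386, 0.3024, 0.3024, 0.0388, 0.0388, 0.0000.
ρ(T) = max|λ| = 0.7386; 0.7386 < 1, so it converges for any x₀.

yes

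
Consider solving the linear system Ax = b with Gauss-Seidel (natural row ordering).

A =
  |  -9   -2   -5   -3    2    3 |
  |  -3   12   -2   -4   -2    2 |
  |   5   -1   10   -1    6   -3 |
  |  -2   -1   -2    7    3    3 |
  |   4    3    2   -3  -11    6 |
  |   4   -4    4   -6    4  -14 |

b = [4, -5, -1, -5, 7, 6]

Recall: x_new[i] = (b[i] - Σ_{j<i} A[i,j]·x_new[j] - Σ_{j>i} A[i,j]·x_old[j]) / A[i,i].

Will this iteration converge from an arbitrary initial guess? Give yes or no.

Split A = D + L + U, D = diag(-9, 12, 10, 7, -11, -14).
GS T = -(D+L)⁻¹U: row 0 first, T[0,3] = -(-3)/(-9) = -0.3333; later rows by forward substitution.
  T[0,:] = [+0.0000 -0.2222 -0.5556 -0.3333 +0.2222 +0.3333]
  T[1,:] = [+0.0000 -0.0556 +0.0278 +0.2500 +0.2222 -0.0833]
  T[2,:] = [+0.0000 +0.1056 +0.2806 +0.2917 -0.6889 +0.1250]
  T[3,:] = [+0.0000 -0.0413 -0.0746 +0.0238 -0.5302 -0.3095]
  T[4,:] = [+0.0000 -0.0655 -0.1231 -0.0065 +0.1608 +0.7511]
  T[5,:] = [+0.0000 -0.0185 -0.0897 -0.0954 +0.0763 +0.5020]
|eigenvalues of T|: 0.8810, 0.3252, 0.3252, 0.1451, 0.0183, 0.0000.
ρ = 0.8810; 0.8810 < 1: convergent.

yes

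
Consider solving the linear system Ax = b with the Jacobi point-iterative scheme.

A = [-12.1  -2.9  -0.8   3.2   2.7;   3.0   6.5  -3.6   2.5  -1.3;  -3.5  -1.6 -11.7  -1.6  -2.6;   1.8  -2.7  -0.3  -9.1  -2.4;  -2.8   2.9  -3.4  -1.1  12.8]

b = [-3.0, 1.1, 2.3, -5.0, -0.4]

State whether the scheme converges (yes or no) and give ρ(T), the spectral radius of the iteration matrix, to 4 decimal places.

yes, ρ = 0.6665

Split A = D + L + U, D = diag(-12.1, 6.5, -11.7, -9.1, 12.8).
Jacobi T = -D⁻¹(L+U): T[0,4] = -(2.7)/(-12.1) = +0.2231; T[0,0] = 0.
  T[0,:] = [+0.0000, -0.2397, -0.0661, +0.2645, +0.2231]
  T[1,:] = [-0.4615, +0.0000, +0.5538, -0.3846, +0.2000]
  T[2,:] = [-0.2991, -0.1368, +0.0000, -0.1368, -0.2222]
  T[3,:] = [+0.1978, -0.2967, -0.0330, +0.0000, -0.2637]
  T[4,:] = [+0.2188, -0.2266, +0.2656, +0.0859, +0.0000]
moduli |λ_i(T)| = 0.6665, 0.4087, 0.4087, 0.3776, 0.1332.
ρ(T) = max|λ| = 0.6665; 0.6665 < 1: convergent.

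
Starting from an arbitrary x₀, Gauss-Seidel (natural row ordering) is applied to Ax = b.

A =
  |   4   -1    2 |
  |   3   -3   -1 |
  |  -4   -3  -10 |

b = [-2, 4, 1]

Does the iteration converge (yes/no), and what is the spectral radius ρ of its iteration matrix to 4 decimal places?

yes, ρ = 0.7448

Let D = diag(4, -3, -10); L, U the strict triangles.
Gauss-Seidel: T = -(D+L)⁻¹U, row 0 first, T[0,2] = -(2)/(4) = -0.5000; later rows by forward substitution.
  T[0,:] = [+0.0000 +0.2500 -0.5000]
  T[1,:] = [+0.0000 +0.2500 -0.8333]
  T[2,:] = [+0.0000 -0.1750 +0.4500]
|eigenvalues of T|: 0.7448, 0.0448, 0.0000.
ρ(T) = max|λ| = 0.7448; 0.7448 < 1 ⇒ converges.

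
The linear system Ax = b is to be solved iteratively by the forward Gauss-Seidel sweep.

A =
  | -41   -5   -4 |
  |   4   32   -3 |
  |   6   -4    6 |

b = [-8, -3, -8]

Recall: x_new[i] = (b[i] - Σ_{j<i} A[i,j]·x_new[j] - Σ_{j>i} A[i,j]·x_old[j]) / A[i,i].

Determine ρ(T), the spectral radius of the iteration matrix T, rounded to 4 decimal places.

Write A = D+L+U with D = diag(-41, 32, 6).
Gauss-Seidel: T = -(D+L)⁻¹U, row 0 first, T[0,2] = -(-4)/(-41) = -0.0976; later rows by forward substitution.
  T[0,:] = [+0.0000, -0.1220, -0.0976]
  T[1,:] = [+0.0000, +0.0152, +0.1059]
  T[2,:] = [+0.0000, +0.1321, +0.1682]
|eigenvalues of T|: 0.2326, 0.0492, 0.0000.
spectral radius ρ = 0.2326; 0.2326 < 1, so it converges for any x₀.

0.2326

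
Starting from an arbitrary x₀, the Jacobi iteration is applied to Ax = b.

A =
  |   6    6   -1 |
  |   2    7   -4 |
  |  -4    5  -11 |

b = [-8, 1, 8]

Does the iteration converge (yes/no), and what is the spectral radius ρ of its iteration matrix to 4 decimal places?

Diagonal D = diag(6, 7, -11); L, U strict lower/upper.
Jacobi T = -D⁻¹(L+U): T[2,0] = -(-4)/(-11) = -0.3636; T[2,2] = 0.
  T[0,:] = [+0.0000 -1.0000 +0.1667]
  T[1,:] = [-0.2857 +0.0000 +0.5714]
  T[2,:] = [-0.3636 +0.4545 +0.0000]
|λ(T)| sorted: 0.8404, 0.4706, 0.4706.
ρ(T) = max|λ| = 0.8404; 0.8404 < 1, so it converges for any x₀.

yes, ρ = 0.8404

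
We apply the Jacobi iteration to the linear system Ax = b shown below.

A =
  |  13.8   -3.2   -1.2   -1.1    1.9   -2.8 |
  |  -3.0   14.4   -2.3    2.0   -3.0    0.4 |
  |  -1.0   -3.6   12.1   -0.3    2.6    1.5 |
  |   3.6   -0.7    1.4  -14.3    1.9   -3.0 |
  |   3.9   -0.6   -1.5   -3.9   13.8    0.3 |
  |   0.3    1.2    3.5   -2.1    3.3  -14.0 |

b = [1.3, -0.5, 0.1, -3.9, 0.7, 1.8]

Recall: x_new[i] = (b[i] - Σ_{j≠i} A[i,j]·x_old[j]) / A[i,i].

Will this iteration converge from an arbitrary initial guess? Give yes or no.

yes

Write A = D+L+U with D = diag(13.8, 14.4, 12.1, -14.3, 13.8, -14).
T_J = -D⁻¹(L+U): T[3,5] = -(-3)/(-14.3) = -0.2098; T[3,3] = 0.
  T[0,:] = [+0.0000, +0.2319, +0.0870, +0.0797, -0.1377, +0.2029]
  T[1,:] = [+0.2083, +0.0000, +0.1597, -0.1389, +0.2083, -0.0278]
  T[2,:] = [+0.0826, +0.2975, +0.0000, +0.0248, -0.2149, -0.1240]
  T[3,:] = [+0.2517, -0.0490, +0.0979, +0.0000, +0.1329, -0.2098]
  T[4,:] = [-0.2826, +0.0435, +0.1087, +0.2826, +0.0000, -0.0217]
  T[5,:] = [+0.0214, +0.0857, +0.2500, -0.1500, +0.2357, +0.0000]
moduli |λ_i(T)| = 0.5943, 0.3479, 0.2376, 0.2376, 0.0638, 0.0638.
spectral radius ρ = 0.5943; 0.5943 < 1, so it converges for any x₀.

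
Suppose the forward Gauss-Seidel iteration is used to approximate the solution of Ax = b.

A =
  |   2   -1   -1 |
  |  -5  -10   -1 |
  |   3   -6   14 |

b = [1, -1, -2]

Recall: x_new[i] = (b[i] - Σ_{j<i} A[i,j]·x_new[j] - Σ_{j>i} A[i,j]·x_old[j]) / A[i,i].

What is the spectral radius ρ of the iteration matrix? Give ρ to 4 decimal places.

Split A = D + L + U, D = diag(2, -10, 14).
T_GS = -(D+L)⁻¹U: row 0 first, T[0,2] = -(-1)/(2) = +0.5000; later rows by forward substitution.
  T[0,:] = [+0.0000, +0.5000, +0.5000]
  T[1,:] = [+0.0000, -0.2500, -0.3500]
  T[2,:] = [+0.0000, -0.2143, -0.2571]
eigenvalue magnitudes: 0.5275, 0.0203, 0.0000.
ρ = 0.5275; 0.5275 < 1: convergent.

0.5275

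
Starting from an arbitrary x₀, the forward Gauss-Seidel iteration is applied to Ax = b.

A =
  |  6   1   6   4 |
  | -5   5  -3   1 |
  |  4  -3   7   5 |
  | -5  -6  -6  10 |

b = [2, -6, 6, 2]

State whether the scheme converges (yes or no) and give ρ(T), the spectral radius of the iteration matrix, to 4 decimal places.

no, ρ = 1.5717

Let D = diag(6, 5, 7, 10); L, U the strict triangles.
T_GS = -(D+L)⁻¹U: row 0 first, T[0,2] = -(6)/(6) = -1.0000; later rows by forward substitution.
  T[0,:] = [+0.0000 -0.1667 -1.0000 -0.6667]
  T[1,:] = [+0.0000 -0.1667 -0.4000 -0.8667]
  T[2,:] = [+0.0000 +0.0238 +0.4000 -0.7048]
  T[3,:] = [+0.0000 -0.1690 -0.5000 -1.2762]
eigenvalue magnitudes: 1.5717, 0.5688, 0.0400, 0.0000.
spectral radius ρ = 1.5717; 1.5717 > 1: divergent.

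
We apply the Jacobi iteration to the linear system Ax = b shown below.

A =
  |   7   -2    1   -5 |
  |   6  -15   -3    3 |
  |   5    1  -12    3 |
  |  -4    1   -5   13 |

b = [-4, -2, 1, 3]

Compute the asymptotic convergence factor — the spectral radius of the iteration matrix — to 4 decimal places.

A = D + L + U where D = diag(7, -15, -12, 13).
Jacobi T = -D⁻¹(L+U): T[0,1] = -(-2)/(7) = +0.2857; T[0,0] = 0.
  T[0,:] = [+0.0000, +0.2857, -0.1429, +0.7143]
  T[1,:] = [+0.4000, +0.0000, -0.2000, +0.2000]
  T[2,:] = [+0.4167, +0.0833, +0.0000, +0.2500]
  T[3,:] = [+0.3077, -0.0769, +0.3846, +0.0000]
|λ(T)| sorted: 0.6912, 0.4622, 0.1824, 0.1824.
ρ(T) = max|λ| = 0.6912; 0.6912 < 1, so it converges for any x₀.

0.6912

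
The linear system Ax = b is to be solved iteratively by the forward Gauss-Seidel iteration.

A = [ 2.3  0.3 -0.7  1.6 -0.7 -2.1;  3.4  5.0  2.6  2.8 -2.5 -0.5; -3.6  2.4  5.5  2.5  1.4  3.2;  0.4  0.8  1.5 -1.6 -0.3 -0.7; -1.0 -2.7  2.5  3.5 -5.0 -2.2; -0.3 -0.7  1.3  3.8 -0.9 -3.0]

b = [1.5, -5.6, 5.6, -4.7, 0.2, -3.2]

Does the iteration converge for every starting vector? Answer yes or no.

Write A = D+L+U with D = diag(2.3, 5, 5.5, -1.6, -5, -3).
GS T = -(D+L)⁻¹U: row 0 first, T[0,1] = -(0.3)/(2.3) = -0.1304; later rows by forward substitution.
  T[0,:] = [+0.0000  -0.1304  +0.3043  -0.6957  +0.3043  +0.9130]
  T[1,:] = [+0.0000  +0.0887  -0.7270  -0.0870  +0.2930  -0.5209]
  T[2,:] = [+0.0000  -0.1241  +0.5164  -0.8719  -0.1832  +0.2431]
  T[3,:] = [+0.0000  -0.1046  +0.1968  -1.0348  -0.1367  -0.2418]
  T[4,:] = [+0.0000  -0.1571  +0.7276  -0.9743  -0.4064  -0.3890]
  T[5,:] = [+0.0000  -0.1468  +0.3939  -1.3065  -0.2294  -0.0540]
moduli |λ_i(T)| = 1.4049, 0.6337, 0.2197, 0.0857, 0.0152, 0.0000.
spectral radius ρ = 1.4049; 1.4049 > 1, so it fails to converge.

no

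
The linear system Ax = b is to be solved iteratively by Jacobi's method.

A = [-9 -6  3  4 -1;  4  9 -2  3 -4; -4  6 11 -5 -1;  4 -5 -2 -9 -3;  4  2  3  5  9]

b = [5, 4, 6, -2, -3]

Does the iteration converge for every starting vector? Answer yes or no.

no

Split A = D + L + U, D = diag(-9, 9, 11, -9, 9).
T_J = -D⁻¹(L+U): T[3,1] = -(-5)/(-9) = -0.5556; T[3,3] = 0.
  T[0,:] = [+0.0000  -0.6667  +0.3333  +0.4444  -0.1111]
  T[1,:] = [-0.4444  +0.0000  +0.2222  -0.3333  +0.4444]
  T[2,:] = [+0.3636  -0.5455  +0.0000  +0.4545  +0.0909]
  T[3,:] = [+0.4444  -0.5556  -0.2222  +0.0000  -0.3333]
  T[4,:] = [-0.4444  -0.2222  -0.3333  -0.5556  +0.0000]
eigenvalue magnitudes: 1.2073, 0.5423, 0.5423, 0.4794, 0.3262.
ρ = 1.2073; 1.2073 > 1: divergent.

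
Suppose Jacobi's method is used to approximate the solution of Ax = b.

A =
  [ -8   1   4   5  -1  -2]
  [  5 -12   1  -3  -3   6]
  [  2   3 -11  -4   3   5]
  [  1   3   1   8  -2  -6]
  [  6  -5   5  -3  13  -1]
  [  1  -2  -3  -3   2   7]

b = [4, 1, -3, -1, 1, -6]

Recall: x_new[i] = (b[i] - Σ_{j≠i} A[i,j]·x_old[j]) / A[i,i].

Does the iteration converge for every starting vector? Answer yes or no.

Let D = diag(-8, -12, -11, 8, 13, 7); L, U the strict triangles.
Jacobi: T = -D⁻¹(L+U), T[5,1] = -(-2)/(7) = +0.2857; T[5,5] = 0.
  T[0,:] = [+0.0000 +0.1250 +0.5000 +0.6250 -0.1250 -0.2500]
  T[1,:] = [+0.4167 +0.0000 +0.0833 -0.2500 -0.2500 +0.5000]
  T[2,:] = [+0.1818 +0.2727 +0.0000 -0.3636 +0.2727 +0.4545]
  T[3,:] = [-0.1250 -0.3750 -0.1250 +0.0000 +0.2500 +0.7500]
  T[4,:] = [-0.4615 +0.3846 -0.3846 +0.2308 +0.0000 +0.0769]
  T[5,:] = [-0.1429 +0.2857 +0.4286 +0.4286 -0.2857 +0.0000]
moduli |λ_i(T)| = 1.2426, 0.7705, 0.5052, 0.5052, 0.3607, 0.3607.
ρ(T) = max|λ| = 1.2426; 1.2426 > 1, so it fails to converge.

no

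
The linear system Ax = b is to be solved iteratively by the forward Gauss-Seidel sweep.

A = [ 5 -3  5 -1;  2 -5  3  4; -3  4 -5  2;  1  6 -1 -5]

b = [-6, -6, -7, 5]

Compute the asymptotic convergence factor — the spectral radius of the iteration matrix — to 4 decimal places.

Write A = D+L+U with D = diag(5, -5, -5, -5).
GS T = -(D+L)⁻¹U: row 0 first, T[0,1] = -(-3)/(5) = +0.6000; later rows by forward substitution.
  T[0,:] = [+0.0000  +0.6000  -1.0000  +0.2000]
  T[1,:] = [+0.0000  +0.2400  +0.2000  +0.8800]
  T[2,:] = [+0.0000  -0.1680  +0.7600  +0.9840]
  T[3,:] = [+0.0000  +0.4416  -0.1120  +0.8992]
moduli |λ_i(T)| = 1.2463, 0.6153, 0.0376, 0.0000.
ρ(T) = max|λ| = 1.2463; 1.2463 > 1 ⇒ diverges.

1.2463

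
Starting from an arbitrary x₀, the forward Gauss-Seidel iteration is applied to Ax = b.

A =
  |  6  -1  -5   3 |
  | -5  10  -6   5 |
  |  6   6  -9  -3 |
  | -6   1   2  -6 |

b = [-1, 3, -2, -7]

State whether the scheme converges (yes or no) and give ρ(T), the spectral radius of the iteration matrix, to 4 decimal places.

no, ρ = 1.5990

Let D = diag(6, 10, -9, -6); L, U the strict triangles.
T_GS = -(D+L)⁻¹U: row 0 first, T[0,2] = -(-5)/(6) = +0.8333; later rows by forward substitution.
  T[0,:] = [+0.0000  +0.1667  +0.8333  -0.5000]
  T[1,:] = [+0.0000  +0.0833  +1.0167  -0.7500]
  T[2,:] = [+0.0000  +0.1667  +1.2333  -1.1667]
  T[3,:] = [+0.0000  -0.0972  -0.2528  -0.0139]
|λ(T)| sorted: 1.5990, 0.1811, 0.1151, 0.0000.
ρ(T) = max|λ| = 1.5990; 1.5990 > 1, so it fails to converge.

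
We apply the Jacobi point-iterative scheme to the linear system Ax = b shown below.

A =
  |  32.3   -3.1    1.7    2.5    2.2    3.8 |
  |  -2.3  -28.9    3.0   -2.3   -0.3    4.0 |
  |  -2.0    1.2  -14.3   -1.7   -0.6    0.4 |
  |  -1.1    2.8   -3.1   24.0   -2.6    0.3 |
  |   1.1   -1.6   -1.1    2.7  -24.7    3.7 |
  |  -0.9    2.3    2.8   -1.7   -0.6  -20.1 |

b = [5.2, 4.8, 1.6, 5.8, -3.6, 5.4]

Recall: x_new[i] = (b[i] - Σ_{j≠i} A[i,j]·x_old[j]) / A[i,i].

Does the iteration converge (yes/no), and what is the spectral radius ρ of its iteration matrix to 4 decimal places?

yes, ρ = 0.2337

Split A = D + L + U, D = diag(32.3, -28.9, -14.3, 24, -24.7, -20.1).
Jacobi: T = -D⁻¹(L+U), T[1,4] = -(-0.3)/(-28.9) = -0.0104; T[1,1] = 0.
  T[0,:] = [+0.0000  +0.0960  -0.0526  -0.0774  -0.0681  -0.1176]
  T[1,:] = [-0.0796  +0.0000  +0.1038  -0.0796  -0.0104  +0.1384]
  T[2,:] = [-0.1399  +0.0839  +0.0000  -0.1189  -0.0420  +0.0280]
  T[3,:] = [+0.0458  -0.1167  +0.1292  +0.0000  +0.1083  -0.0125]
  T[4,:] = [+0.0445  -0.0648  -0.0445  +0.1093  +0.0000  +0.1498]
  T[5,:] = [-0.0448  +0.1144  +0.1393  -0.0846  -0.0299  +0.0000]
|eigenvalues of T|: 0.2337, 0.1254, 0.1254, 0.1021, 0.0383, 0.0383.
spectral radius ρ = 0.2337; 0.2337 < 1, so it converges for any x₀.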